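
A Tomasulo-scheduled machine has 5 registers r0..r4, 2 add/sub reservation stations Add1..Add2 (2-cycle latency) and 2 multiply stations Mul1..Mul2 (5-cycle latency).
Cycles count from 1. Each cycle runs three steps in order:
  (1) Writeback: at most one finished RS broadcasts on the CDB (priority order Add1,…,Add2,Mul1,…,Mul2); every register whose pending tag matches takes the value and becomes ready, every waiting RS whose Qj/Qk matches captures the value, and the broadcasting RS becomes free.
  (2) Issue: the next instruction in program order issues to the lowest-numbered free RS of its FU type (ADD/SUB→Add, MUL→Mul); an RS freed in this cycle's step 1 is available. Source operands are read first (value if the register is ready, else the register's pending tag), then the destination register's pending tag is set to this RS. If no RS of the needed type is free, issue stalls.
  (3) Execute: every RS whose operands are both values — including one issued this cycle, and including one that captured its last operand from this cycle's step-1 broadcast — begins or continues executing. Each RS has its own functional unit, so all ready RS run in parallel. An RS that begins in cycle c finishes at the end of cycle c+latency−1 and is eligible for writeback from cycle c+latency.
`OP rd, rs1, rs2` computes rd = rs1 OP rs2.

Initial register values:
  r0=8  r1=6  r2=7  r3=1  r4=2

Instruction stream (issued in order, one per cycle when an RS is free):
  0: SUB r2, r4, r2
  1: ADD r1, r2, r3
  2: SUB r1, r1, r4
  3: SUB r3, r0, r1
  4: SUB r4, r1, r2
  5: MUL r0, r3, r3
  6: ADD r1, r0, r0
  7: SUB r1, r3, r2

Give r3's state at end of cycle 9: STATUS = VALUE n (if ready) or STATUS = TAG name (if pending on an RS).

STATUS = TAG Add2

cycle 1: issue SUB r2<-Add1 // r0:8,r1:6,r2:Add1,r3:1,r4:2
cycle 2: issue ADD r1<-Add2 // r0:8,r1:Add2,r2:Add1,r3:1,r4:2
cycle 3: CDB Add1=-5; issue SUB r1<-Add1 // r0:8,r1:Add1,r2:-5,r3:1,r4:2
cycle 4: stall // r0:8,r1:Add1,r2:-5,r3:1,r4:2
cycle 5: CDB Add2=-4; issue SUB r3<-Add2 // r0:8,r1:Add1,r2:-5,r3:Add2,r4:2
cycle 6: stall // r0:8,r1:Add1,r2:-5,r3:Add2,r4:2
cycle 7: CDB Add1=-6; issue SUB r4<-Add1 // r0:8,r1:-6,r2:-5,r3:Add2,r4:Add1
cycle 8: issue MUL r0<-Mul1 // r0:Mul1,r1:-6,r2:-5,r3:Add2,r4:Add1
cycle 9: CDB Add1=-1; issue ADD r1<-Add1 // r0:Mul1,r1:Add1,r2:-5,r3:Add2,r4:-1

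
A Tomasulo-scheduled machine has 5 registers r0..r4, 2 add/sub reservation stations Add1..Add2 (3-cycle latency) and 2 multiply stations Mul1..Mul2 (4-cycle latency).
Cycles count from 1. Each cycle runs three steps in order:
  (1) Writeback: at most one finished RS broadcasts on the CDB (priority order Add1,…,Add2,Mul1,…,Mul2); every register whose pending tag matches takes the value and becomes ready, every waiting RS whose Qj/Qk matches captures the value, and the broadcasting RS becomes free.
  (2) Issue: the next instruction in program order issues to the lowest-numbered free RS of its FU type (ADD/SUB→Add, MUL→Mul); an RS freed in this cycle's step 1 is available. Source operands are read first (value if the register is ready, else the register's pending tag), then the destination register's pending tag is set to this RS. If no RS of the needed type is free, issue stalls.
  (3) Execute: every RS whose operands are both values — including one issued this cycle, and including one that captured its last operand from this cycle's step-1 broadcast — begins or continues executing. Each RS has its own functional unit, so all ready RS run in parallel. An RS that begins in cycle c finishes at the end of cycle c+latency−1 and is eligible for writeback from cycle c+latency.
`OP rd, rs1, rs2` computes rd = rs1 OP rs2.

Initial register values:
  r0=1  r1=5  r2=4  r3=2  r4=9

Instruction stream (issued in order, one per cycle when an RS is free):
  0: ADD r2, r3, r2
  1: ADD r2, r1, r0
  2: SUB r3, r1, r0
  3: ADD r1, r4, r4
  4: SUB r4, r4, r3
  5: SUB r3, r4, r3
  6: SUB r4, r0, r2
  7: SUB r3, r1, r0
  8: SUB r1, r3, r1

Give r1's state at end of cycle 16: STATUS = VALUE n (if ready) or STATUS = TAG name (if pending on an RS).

c1: issue ADD r2<-Add1 | r0:1,r1:5,r2:Add1,r3:2,r4:9
c2: issue ADD r2<-Add2 | r0:1,r1:5,r2:Add2,r3:2,r4:9
c3: stall | r0:1,r1:5,r2:Add2,r3:2,r4:9
c4: CDB Add1=6; issue SUB r3<-Add1 | r0:1,r1:5,r2:Add2,r3:Add1,r4:9
c5: CDB Add2=6; issue ADD r1<-Add2 | r0:1,r1:Add2,r2:6,r3:Add1,r4:9
c6: stall | r0:1,r1:Add2,r2:6,r3:Add1,r4:9
c7: CDB Add1=4; issue SUB r4<-Add1 | r0:1,r1:Add2,r2:6,r3:4,r4:Add1
c8: CDB Add2=18; issue SUB r3<-Add2 | r0:1,r1:18,r2:6,r3:Add2,r4:Add1
c9: stall | r0:1,r1:18,r2:6,r3:Add2,r4:Add1
c10: CDB Add1=5; issue SUB r4<-Add1 | r0:1,r1:18,r2:6,r3:Add2,r4:Add1
c11: stall | r0:1,r1:18,r2:6,r3:Add2,r4:Add1
c12: stall | r0:1,r1:18,r2:6,r3:Add2,r4:Add1
c13: CDB Add1=-5; issue SUB r3<-Add1 | r0:1,r1:18,r2:6,r3:Add1,r4:-5
c14: CDB Add2=1; issue SUB r1<-Add2 | r0:1,r1:Add2,r2:6,r3:Add1,r4:-5
c15: - | r0:1,r1:Add2,r2:6,r3:Add1,r4:-5
c16: CDB Add1=17 | r0:1,r1:Add2,r2:6,r3:17,r4:-5

STATUS = TAG Add2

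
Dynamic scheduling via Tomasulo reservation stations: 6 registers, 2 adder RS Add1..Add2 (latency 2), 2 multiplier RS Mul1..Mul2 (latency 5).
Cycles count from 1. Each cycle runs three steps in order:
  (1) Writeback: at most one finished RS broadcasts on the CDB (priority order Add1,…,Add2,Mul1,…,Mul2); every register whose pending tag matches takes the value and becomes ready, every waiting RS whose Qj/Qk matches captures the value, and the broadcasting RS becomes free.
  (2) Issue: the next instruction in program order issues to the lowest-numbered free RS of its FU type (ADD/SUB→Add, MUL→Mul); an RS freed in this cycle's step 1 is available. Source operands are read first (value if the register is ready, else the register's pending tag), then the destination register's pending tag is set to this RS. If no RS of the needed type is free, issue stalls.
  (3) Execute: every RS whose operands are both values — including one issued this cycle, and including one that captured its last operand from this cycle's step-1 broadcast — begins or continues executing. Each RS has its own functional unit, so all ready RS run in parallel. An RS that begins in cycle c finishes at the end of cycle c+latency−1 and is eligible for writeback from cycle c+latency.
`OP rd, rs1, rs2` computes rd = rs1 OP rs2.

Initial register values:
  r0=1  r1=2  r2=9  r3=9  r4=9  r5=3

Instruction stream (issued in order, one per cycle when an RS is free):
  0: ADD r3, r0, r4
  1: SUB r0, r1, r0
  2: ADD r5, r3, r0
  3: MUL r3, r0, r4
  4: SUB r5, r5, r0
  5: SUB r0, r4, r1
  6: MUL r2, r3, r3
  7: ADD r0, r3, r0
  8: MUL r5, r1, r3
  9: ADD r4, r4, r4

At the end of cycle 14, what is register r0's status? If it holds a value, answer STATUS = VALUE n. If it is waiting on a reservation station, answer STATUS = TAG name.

c1: issue ADD r3<-Add1 | r0:1,r1:2,r2:9,r3:Add1,r4:9,r5:3
c2: issue SUB r0<-Add2 | r0:Add2,r1:2,r2:9,r3:Add1,r4:9,r5:3
c3: CDB Add1=10; issue ADD r5<-Add1 | r0:Add2,r1:2,r2:9,r3:10,r4:9,r5:Add1
c4: CDB Add2=1; issue MUL r3<-Mul1 | r0:1,r1:2,r2:9,r3:Mul1,r4:9,r5:Add1
c5: issue SUB r5<-Add2 | r0:1,r1:2,r2:9,r3:Mul1,r4:9,r5:Add2
c6: CDB Add1=11; issue SUB r0<-Add1 | r0:Add1,r1:2,r2:9,r3:Mul1,r4:9,r5:Add2
c7: issue MUL r2<-Mul2 | r0:Add1,r1:2,r2:Mul2,r3:Mul1,r4:9,r5:Add2
c8: CDB Add1=7; issue ADD r0<-Add1 | r0:Add1,r1:2,r2:Mul2,r3:Mul1,r4:9,r5:Add2
c9: CDB Add2=10; stall | r0:Add1,r1:2,r2:Mul2,r3:Mul1,r4:9,r5:10
c10: CDB Mul1=9; issue MUL r5<-Mul1 | r0:Add1,r1:2,r2:Mul2,r3:9,r4:9,r5:Mul1
c11: issue ADD r4<-Add2 | r0:Add1,r1:2,r2:Mul2,r3:9,r4:Add2,r5:Mul1
c12: CDB Add1=16 | r0:16,r1:2,r2:Mul2,r3:9,r4:Add2,r5:Mul1
c13: CDB Add2=18 | r0:16,r1:2,r2:Mul2,r3:9,r4:18,r5:Mul1
c14: - | r0:16,r1:2,r2:Mul2,r3:9,r4:18,r5:Mul1

STATUS = VALUE 16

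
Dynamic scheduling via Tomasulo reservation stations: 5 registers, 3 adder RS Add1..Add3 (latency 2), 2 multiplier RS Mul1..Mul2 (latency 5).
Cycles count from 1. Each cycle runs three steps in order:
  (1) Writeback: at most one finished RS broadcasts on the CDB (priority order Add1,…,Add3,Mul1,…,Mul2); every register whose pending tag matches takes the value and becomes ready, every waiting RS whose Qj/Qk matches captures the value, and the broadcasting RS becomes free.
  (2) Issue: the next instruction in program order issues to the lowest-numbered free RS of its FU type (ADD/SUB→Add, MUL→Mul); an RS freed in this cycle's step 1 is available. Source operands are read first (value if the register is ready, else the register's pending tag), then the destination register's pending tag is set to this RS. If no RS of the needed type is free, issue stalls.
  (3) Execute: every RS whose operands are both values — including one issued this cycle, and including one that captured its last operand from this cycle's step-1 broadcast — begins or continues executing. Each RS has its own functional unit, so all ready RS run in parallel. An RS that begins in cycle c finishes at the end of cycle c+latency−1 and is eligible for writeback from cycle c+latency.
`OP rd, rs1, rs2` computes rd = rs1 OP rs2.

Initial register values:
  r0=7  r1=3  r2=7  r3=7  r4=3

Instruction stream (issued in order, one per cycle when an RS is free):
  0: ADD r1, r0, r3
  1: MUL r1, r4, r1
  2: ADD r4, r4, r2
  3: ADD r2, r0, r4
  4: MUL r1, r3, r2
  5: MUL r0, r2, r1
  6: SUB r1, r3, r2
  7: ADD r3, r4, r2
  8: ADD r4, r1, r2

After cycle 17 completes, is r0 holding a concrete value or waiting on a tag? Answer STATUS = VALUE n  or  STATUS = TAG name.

STATUS = TAG Mul1

cycle 1: issue ADD r1<-Add1 // r0:7,r1:Add1,r2:7,r3:7,r4:3
cycle 2: issue MUL r1<-Mul1 // r0:7,r1:Mul1,r2:7,r3:7,r4:3
cycle 3: CDB Add1=14; issue ADD r4<-Add1 // r0:7,r1:Mul1,r2:7,r3:7,r4:Add1
cycle 4: issue ADD r2<-Add2 // r0:7,r1:Mul1,r2:Add2,r3:7,r4:Add1
cycle 5: CDB Add1=10; issue MUL r1<-Mul2 // r0:7,r1:Mul2,r2:Add2,r3:7,r4:10
cycle 6: stall // r0:7,r1:Mul2,r2:Add2,r3:7,r4:10
cycle 7: CDB Add2=17; stall // r0:7,r1:Mul2,r2:17,r3:7,r4:10
cycle 8: CDB Mul1=42; issue MUL r0<-Mul1 // r0:Mul1,r1:Mul2,r2:17,r3:7,r4:10
cycle 9: issue SUB r1<-Add1 // r0:Mul1,r1:Add1,r2:17,r3:7,r4:10
cycle 10: issue ADD r3<-Add2 // r0:Mul1,r1:Add1,r2:17,r3:Add2,r4:10
cycle 11: CDB Add1=-10; issue ADD r4<-Add1 // r0:Mul1,r1:-10,r2:17,r3:Add2,r4:Add1
cycle 12: CDB Add2=27 // r0:Mul1,r1:-10,r2:17,r3:27,r4:Add1
cycle 13: CDB Add1=7 // r0:Mul1,r1:-10,r2:17,r3:27,r4:7
cycle 14: CDB Mul2=119 // r0:Mul1,r1:-10,r2:17,r3:27,r4:7
cycle 15: - // r0:Mul1,r1:-10,r2:17,r3:27,r4:7
cycle 16: - // r0:Mul1,r1:-10,r2:17,r3:27,r4:7
cycle 17: - // r0:Mul1,r1:-10,r2:17,r3:27,r4:7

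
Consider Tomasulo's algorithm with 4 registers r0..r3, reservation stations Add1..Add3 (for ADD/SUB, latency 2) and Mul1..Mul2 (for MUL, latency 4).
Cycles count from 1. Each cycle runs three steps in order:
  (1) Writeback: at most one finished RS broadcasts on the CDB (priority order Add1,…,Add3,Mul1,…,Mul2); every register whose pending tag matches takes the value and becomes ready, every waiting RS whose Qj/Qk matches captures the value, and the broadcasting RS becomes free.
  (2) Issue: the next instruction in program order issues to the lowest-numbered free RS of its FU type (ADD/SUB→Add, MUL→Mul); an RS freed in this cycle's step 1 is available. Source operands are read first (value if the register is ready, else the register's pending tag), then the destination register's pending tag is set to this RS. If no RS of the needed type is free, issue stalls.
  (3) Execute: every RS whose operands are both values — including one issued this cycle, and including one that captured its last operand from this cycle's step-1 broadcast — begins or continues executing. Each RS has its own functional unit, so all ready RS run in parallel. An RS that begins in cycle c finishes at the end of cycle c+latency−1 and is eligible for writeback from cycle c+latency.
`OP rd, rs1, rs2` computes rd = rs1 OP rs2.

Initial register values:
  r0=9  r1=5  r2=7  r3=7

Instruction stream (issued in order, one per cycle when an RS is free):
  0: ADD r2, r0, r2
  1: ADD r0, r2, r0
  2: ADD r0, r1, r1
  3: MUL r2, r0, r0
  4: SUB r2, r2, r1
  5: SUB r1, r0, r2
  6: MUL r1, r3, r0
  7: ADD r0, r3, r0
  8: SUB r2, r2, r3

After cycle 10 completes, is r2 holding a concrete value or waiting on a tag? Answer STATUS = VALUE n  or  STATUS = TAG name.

STATUS = TAG Add3

c1: issue ADD r2<-Add1 | r0:9,r1:5,r2:Add1,r3:7
c2: issue ADD r0<-Add2 | r0:Add2,r1:5,r2:Add1,r3:7
c3: CDB Add1=16; issue ADD r0<-Add1 | r0:Add1,r1:5,r2:16,r3:7
c4: issue MUL r2<-Mul1 | r0:Add1,r1:5,r2:Mul1,r3:7
c5: CDB Add1=10; issue SUB r2<-Add1 | r0:10,r1:5,r2:Add1,r3:7
c6: CDB Add2=25; issue SUB r1<-Add2 | r0:10,r1:Add2,r2:Add1,r3:7
c7: issue MUL r1<-Mul2 | r0:10,r1:Mul2,r2:Add1,r3:7
c8: issue ADD r0<-Add3 | r0:Add3,r1:Mul2,r2:Add1,r3:7
c9: CDB Mul1=100; stall | r0:Add3,r1:Mul2,r2:Add1,r3:7
c10: CDB Add3=17; issue SUB r2<-Add3 | r0:17,r1:Mul2,r2:Add3,r3:7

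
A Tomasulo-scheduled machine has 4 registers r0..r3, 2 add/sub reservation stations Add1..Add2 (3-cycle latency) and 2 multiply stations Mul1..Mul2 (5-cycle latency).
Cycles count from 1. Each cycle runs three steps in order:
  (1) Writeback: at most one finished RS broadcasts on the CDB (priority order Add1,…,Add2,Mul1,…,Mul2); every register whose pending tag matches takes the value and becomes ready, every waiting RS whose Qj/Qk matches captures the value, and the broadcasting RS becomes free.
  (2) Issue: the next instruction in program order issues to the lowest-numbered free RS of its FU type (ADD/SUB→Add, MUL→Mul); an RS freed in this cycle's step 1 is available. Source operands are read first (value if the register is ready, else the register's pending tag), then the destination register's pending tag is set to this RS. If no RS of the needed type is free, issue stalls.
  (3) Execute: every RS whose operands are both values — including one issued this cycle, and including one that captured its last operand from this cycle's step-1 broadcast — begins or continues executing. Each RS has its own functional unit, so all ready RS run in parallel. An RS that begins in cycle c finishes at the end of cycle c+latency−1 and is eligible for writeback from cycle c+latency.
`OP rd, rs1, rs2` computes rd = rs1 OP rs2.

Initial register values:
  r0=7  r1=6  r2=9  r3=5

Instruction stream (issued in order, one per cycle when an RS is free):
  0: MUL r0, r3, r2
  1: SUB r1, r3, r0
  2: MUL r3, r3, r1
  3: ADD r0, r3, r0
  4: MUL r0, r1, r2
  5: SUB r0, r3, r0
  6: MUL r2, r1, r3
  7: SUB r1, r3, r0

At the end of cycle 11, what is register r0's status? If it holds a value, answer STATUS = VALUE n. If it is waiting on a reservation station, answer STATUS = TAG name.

STATUS = TAG Add1

c1: issue MUL r0<-Mul1 | r0:Mul1,r1:6,r2:9,r3:5
c2: issue SUB r1<-Add1 | r0:Mul1,r1:Add1,r2:9,r3:5
c3: issue MUL r3<-Mul2 | r0:Mul1,r1:Add1,r2:9,r3:Mul2
c4: issue ADD r0<-Add2 | r0:Add2,r1:Add1,r2:9,r3:Mul2
c5: stall | r0:Add2,r1:Add1,r2:9,r3:Mul2
c6: CDB Mul1=45; issue MUL r0<-Mul1 | r0:Mul1,r1:Add1,r2:9,r3:Mul2
c7: stall | r0:Mul1,r1:Add1,r2:9,r3:Mul2
c8: stall | r0:Mul1,r1:Add1,r2:9,r3:Mul2
c9: CDB Add1=-40; issue SUB r0<-Add1 | r0:Add1,r1:-40,r2:9,r3:Mul2
c10: stall | r0:Add1,r1:-40,r2:9,r3:Mul2
c11: stall | r0:Add1,r1:-40,r2:9,r3:Mul2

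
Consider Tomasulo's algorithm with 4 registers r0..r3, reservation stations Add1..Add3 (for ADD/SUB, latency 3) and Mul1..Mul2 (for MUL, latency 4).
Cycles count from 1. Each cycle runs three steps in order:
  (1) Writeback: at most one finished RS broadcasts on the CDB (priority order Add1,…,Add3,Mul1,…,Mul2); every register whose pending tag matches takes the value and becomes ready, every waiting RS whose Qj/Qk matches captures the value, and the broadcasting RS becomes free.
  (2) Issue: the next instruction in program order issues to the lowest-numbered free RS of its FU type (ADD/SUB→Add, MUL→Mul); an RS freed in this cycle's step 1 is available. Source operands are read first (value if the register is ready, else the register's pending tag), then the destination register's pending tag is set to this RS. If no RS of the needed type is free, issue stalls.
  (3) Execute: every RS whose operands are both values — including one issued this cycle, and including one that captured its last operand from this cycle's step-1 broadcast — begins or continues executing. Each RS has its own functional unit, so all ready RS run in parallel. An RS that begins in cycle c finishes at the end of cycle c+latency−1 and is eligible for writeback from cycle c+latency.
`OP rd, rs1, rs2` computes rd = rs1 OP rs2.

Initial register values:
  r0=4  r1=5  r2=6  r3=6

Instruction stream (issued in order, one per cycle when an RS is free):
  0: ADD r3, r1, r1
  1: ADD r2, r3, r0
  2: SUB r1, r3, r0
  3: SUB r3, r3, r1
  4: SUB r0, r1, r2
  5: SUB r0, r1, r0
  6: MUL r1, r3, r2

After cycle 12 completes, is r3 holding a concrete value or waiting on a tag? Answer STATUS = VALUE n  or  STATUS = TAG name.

STATUS = VALUE 4

cycle 1: issue ADD r3<-Add1 // r0:4,r1:5,r2:6,r3:Add1
cycle 2: issue ADD r2<-Add2 // r0:4,r1:5,r2:Add2,r3:Add1
cycle 3: issue SUB r1<-Add3 // r0:4,r1:Add3,r2:Add2,r3:Add1
cycle 4: CDB Add1=10; issue SUB r3<-Add1 // r0:4,r1:Add3,r2:Add2,r3:Add1
cycle 5: stall // r0:4,r1:Add3,r2:Add2,r3:Add1
cycle 6: stall // r0:4,r1:Add3,r2:Add2,r3:Add1
cycle 7: CDB Add2=14; issue SUB r0<-Add2 // r0:Add2,r1:Add3,r2:14,r3:Add1
cycle 8: CDB Add3=6; issue SUB r0<-Add3 // r0:Add3,r1:6,r2:14,r3:Add1
cycle 9: issue MUL r1<-Mul1 // r0:Add3,r1:Mul1,r2:14,r3:Add1
cycle 10: - // r0:Add3,r1:Mul1,r2:14,r3:Add1
cycle 11: CDB Add1=4 // r0:Add3,r1:Mul1,r2:14,r3:4
cycle 12: CDB Add2=-8 // r0:Add3,r1:Mul1,r2:14,r3:4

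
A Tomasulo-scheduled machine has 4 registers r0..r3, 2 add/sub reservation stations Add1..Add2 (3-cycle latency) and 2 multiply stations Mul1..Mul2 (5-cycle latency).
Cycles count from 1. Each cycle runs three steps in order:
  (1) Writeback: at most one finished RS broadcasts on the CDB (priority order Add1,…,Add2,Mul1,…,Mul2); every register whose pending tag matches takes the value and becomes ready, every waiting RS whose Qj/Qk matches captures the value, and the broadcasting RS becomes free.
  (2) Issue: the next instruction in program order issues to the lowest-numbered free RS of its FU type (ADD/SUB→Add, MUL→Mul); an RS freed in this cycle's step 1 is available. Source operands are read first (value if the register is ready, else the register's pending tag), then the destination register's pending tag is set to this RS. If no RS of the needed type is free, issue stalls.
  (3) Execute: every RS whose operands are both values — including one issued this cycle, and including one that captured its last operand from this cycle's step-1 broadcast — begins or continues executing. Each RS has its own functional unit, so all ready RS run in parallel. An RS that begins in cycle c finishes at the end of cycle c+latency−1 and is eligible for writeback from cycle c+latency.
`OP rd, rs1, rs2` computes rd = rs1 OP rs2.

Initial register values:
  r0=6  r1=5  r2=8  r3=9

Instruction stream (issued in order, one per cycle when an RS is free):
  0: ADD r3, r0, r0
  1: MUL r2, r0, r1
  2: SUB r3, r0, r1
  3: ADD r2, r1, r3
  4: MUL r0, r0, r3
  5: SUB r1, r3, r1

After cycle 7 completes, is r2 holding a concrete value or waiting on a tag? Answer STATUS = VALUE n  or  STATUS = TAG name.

STATUS = TAG Add1

c1: issue ADD r3<-Add1 | r0:6,r1:5,r2:8,r3:Add1
c2: issue MUL r2<-Mul1 | r0:6,r1:5,r2:Mul1,r3:Add1
c3: issue SUB r3<-Add2 | r0:6,r1:5,r2:Mul1,r3:Add2
c4: CDB Add1=12; issue ADD r2<-Add1 | r0:6,r1:5,r2:Add1,r3:Add2
c5: issue MUL r0<-Mul2 | r0:Mul2,r1:5,r2:Add1,r3:Add2
c6: CDB Add2=1; issue SUB r1<-Add2 | r0:Mul2,r1:Add2,r2:Add1,r3:1
c7: CDB Mul1=30 | r0:Mul2,r1:Add2,r2:Add1,r3:1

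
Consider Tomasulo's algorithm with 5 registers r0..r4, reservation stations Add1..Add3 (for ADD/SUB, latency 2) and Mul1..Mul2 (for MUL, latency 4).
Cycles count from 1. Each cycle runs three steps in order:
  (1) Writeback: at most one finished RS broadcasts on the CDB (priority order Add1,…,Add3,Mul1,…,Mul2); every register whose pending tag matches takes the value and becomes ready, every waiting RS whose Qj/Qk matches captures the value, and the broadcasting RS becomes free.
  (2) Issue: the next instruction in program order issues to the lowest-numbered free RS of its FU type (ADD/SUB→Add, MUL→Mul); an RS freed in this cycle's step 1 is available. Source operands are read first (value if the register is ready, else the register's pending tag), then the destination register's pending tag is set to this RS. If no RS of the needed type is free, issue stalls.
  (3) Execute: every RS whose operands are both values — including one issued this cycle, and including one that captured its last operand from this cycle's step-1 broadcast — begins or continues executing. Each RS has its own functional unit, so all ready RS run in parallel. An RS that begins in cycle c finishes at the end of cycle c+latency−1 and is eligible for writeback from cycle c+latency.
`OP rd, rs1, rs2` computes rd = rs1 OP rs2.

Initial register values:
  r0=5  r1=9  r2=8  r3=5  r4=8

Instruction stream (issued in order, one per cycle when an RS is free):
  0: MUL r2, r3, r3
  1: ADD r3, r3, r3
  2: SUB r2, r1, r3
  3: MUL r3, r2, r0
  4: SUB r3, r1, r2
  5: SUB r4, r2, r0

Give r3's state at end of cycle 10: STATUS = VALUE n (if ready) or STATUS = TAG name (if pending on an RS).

cycle 1: issue MUL r2<-Mul1 // r0:5,r1:9,r2:Mul1,r3:5,r4:8
cycle 2: issue ADD r3<-Add1 // r0:5,r1:9,r2:Mul1,r3:Add1,r4:8
cycle 3: issue SUB r2<-Add2 // r0:5,r1:9,r2:Add2,r3:Add1,r4:8
cycle 4: CDB Add1=10; issue MUL r3<-Mul2 // r0:5,r1:9,r2:Add2,r3:Mul2,r4:8
cycle 5: CDB Mul1=25; issue SUB r3<-Add1 // r0:5,r1:9,r2:Add2,r3:Add1,r4:8
cycle 6: CDB Add2=-1; issue SUB r4<-Add2 // r0:5,r1:9,r2:-1,r3:Add1,r4:Add2
cycle 7: - // r0:5,r1:9,r2:-1,r3:Add1,r4:Add2
cycle 8: CDB Add1=10 // r0:5,r1:9,r2:-1,r3:10,r4:Add2
cycle 9: CDB Add2=-6 // r0:5,r1:9,r2:-1,r3:10,r4:-6
cycle 10: CDB Mul2=-5 // r0:5,r1:9,r2:-1,r3:10,r4:-6

STATUS = VALUE 10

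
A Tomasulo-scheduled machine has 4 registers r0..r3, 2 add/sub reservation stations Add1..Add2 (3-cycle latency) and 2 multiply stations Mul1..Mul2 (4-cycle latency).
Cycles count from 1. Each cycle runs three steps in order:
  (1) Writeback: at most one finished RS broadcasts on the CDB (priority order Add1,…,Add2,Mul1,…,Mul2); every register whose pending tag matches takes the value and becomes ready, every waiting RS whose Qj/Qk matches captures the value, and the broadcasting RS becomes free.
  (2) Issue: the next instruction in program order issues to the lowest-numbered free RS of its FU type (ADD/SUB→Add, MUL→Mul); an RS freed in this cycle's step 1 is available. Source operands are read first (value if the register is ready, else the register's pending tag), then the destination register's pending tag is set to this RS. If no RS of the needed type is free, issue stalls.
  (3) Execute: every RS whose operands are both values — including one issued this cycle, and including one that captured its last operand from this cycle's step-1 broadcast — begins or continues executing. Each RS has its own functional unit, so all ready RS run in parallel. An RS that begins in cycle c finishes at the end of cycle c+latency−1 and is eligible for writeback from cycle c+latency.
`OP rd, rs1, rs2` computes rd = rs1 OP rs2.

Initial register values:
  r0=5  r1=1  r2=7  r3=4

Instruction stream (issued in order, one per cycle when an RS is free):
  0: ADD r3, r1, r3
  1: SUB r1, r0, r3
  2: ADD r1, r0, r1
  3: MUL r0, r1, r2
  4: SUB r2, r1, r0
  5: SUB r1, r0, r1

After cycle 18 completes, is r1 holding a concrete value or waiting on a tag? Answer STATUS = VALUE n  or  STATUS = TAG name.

STATUS = VALUE 30

  c1: issue ADD r3<-Add1  regs: r0:5,r1:1,r2:7,r3:Add1
  c2: issue SUB r1<-Add2  regs: r0:5,r1:Add2,r2:7,r3:Add1
  c3: stall  regs: r0:5,r1:Add2,r2:7,r3:Add1
  c4: CDB Add1=5; issue ADD r1<-Add1  regs: r0:5,r1:Add1,r2:7,r3:5
  c5: issue MUL r0<-Mul1  regs: r0:Mul1,r1:Add1,r2:7,r3:5
  c6: stall  regs: r0:Mul1,r1:Add1,r2:7,r3:5
  c7: CDB Add2=0; issue SUB r2<-Add2  regs: r0:Mul1,r1:Add1,r2:Add2,r3:5
  c8: stall  regs: r0:Mul1,r1:Add1,r2:Add2,r3:5
  c9: stall  regs: r0:Mul1,r1:Add1,r2:Add2,r3:5
  c10: CDB Add1=5; issue SUB r1<-Add1  regs: r0:Mul1,r1:Add1,r2:Add2,r3:5
  c11: -  regs: r0:Mul1,r1:Add1,r2:Add2,r3:5
  c12: -  regs: r0:Mul1,r1:Add1,r2:Add2,r3:5
  c13: -  regs: r0:Mul1,r1:Add1,r2:Add2,r3:5
  c14: CDB Mul1=35  regs: r0:35,r1:Add1,r2:Add2,r3:5
  c15: -  regs: r0:35,r1:Add1,r2:Add2,r3:5
  c16: -  regs: r0:35,r1:Add1,r2:Add2,r3:5
  c17: CDB Add1=30  regs: r0:35,r1:30,r2:Add2,r3:5
  c18: CDB Add2=-30  regs: r0:35,r1:30,r2:-30,r3:5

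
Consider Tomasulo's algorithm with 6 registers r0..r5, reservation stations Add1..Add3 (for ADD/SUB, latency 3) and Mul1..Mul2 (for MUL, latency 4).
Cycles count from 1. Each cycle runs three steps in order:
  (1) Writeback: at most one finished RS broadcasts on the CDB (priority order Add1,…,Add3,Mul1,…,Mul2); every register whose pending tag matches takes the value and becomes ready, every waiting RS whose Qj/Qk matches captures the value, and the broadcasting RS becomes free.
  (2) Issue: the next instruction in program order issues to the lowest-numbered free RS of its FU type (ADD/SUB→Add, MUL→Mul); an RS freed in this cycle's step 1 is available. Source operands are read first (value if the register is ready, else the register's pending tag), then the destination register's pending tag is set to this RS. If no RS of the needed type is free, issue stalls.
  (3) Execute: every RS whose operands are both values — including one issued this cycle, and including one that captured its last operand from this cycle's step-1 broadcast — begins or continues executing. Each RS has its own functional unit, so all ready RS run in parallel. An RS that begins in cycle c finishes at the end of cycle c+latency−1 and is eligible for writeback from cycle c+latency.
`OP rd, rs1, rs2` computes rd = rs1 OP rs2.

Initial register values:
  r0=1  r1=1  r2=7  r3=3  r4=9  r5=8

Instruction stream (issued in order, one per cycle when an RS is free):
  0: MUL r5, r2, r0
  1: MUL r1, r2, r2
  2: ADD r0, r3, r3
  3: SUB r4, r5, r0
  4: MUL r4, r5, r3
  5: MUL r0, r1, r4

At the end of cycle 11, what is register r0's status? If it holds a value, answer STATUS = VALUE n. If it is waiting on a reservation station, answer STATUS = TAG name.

STATUS = TAG Mul2

  c1: issue MUL r5<-Mul1  regs: r0:1,r1:1,r2:7,r3:3,r4:9,r5:Mul1
  c2: issue MUL r1<-Mul2  regs: r0:1,r1:Mul2,r2:7,r3:3,r4:9,r5:Mul1
  c3: issue ADD r0<-Add1  regs: r0:Add1,r1:Mul2,r2:7,r3:3,r4:9,r5:Mul1
  c4: issue SUB r4<-Add2  regs: r0:Add1,r1:Mul2,r2:7,r3:3,r4:Add2,r5:Mul1
  c5: CDB Mul1=7; issue MUL r4<-Mul1  regs: r0:Add1,r1:Mul2,r2:7,r3:3,r4:Mul1,r5:7
  c6: CDB Add1=6; stall  regs: r0:6,r1:Mul2,r2:7,r3:3,r4:Mul1,r5:7
  c7: CDB Mul2=49; issue MUL r0<-Mul2  regs: r0:Mul2,r1:49,r2:7,r3:3,r4:Mul1,r5:7
  c8: -  regs: r0:Mul2,r1:49,r2:7,r3:3,r4:Mul1,r5:7
  c9: CDB Add2=1  regs: r0:Mul2,r1:49,r2:7,r3:3,r4:Mul1,r5:7
  c10: CDB Mul1=21  regs: r0:Mul2,r1:49,r2:7,r3:3,r4:21,r5:7
  c11: -  regs: r0:Mul2,r1:49,r2:7,r3:3,r4:21,r5:7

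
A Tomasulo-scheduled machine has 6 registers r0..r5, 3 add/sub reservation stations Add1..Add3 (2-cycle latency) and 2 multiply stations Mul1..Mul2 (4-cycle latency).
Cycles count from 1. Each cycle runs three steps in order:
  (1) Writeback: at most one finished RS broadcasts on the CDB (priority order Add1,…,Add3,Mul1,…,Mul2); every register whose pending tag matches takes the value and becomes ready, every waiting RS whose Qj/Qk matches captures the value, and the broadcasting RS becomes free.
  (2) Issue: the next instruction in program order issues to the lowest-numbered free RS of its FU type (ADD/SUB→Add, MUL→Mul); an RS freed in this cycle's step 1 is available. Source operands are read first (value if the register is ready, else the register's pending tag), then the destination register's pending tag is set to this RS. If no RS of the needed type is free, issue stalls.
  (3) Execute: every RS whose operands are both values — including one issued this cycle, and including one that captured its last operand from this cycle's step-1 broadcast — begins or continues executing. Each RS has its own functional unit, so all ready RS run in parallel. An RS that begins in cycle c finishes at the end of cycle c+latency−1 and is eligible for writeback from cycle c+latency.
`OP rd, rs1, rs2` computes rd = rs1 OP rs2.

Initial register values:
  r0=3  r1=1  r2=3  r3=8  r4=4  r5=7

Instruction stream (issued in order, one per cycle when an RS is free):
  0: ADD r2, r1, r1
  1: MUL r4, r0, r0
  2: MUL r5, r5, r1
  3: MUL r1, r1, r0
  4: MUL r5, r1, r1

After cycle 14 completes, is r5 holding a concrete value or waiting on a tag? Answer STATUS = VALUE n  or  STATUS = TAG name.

STATUS = VALUE 9

cycle 1: issue ADD r2<-Add1 // r0:3,r1:1,r2:Add1,r3:8,r4:4,r5:7
cycle 2: issue MUL r4<-Mul1 // r0:3,r1:1,r2:Add1,r3:8,r4:Mul1,r5:7
cycle 3: CDB Add1=2; issue MUL r5<-Mul2 // r0:3,r1:1,r2:2,r3:8,r4:Mul1,r5:Mul2
cycle 4: stall // r0:3,r1:1,r2:2,r3:8,r4:Mul1,r5:Mul2
cycle 5: stall // r0:3,r1:1,r2:2,r3:8,r4:Mul1,r5:Mul2
cycle 6: CDB Mul1=9; issue MUL r1<-Mul1 // r0:3,r1:Mul1,r2:2,r3:8,r4:9,r5:Mul2
cycle 7: CDB Mul2=7; issue MUL r5<-Mul2 // r0:3,r1:Mul1,r2:2,r3:8,r4:9,r5:Mul2
cycle 8: - // r0:3,r1:Mul1,r2:2,r3:8,r4:9,r5:Mul2
cycle 9: - // r0:3,r1:Mul1,r2:2,r3:8,r4:9,r5:Mul2
cycle 10: CDB Mul1=3 // r0:3,r1:3,r2:2,r3:8,r4:9,r5:Mul2
cycle 11: - // r0:3,r1:3,r2:2,r3:8,r4:9,r5:Mul2
cycle 12: - // r0:3,r1:3,r2:2,r3:8,r4:9,r5:Mul2
cycle 13: - // r0:3,r1:3,r2:2,r3:8,r4:9,r5:Mul2
cycle 14: CDB Mul2=9 // r0:3,r1:3,r2:2,r3:8,r4:9,r5:9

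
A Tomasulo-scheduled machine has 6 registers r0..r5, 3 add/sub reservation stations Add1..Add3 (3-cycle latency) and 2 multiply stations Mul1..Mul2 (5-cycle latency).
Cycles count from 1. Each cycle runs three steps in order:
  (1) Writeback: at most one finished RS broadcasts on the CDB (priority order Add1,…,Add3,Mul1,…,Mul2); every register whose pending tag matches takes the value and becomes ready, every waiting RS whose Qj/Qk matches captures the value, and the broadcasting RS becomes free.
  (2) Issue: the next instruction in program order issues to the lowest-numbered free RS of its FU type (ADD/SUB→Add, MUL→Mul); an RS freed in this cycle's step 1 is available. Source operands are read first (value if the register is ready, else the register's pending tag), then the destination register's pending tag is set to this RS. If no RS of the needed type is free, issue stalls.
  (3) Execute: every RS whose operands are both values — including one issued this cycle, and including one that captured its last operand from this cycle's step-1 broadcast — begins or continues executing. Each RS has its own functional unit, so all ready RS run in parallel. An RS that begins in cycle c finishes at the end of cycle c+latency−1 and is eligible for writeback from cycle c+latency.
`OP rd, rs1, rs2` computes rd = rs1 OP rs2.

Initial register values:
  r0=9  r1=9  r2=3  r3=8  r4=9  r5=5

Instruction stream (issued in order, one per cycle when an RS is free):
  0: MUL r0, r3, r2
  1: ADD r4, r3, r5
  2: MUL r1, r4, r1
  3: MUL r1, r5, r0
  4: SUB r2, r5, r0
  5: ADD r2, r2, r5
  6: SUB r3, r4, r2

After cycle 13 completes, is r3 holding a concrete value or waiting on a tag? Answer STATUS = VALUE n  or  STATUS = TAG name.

STATUS = TAG Add3

cycle 1: issue MUL r0<-Mul1 // r0:Mul1,r1:9,r2:3,r3:8,r4:9,r5:5
cycle 2: issue ADD r4<-Add1 // r0:Mul1,r1:9,r2:3,r3:8,r4:Add1,r5:5
cycle 3: issue MUL r1<-Mul2 // r0:Mul1,r1:Mul2,r2:3,r3:8,r4:Add1,r5:5
cycle 4: stall // r0:Mul1,r1:Mul2,r2:3,r3:8,r4:Add1,r5:5
cycle 5: CDB Add1=13; stall // r0:Mul1,r1:Mul2,r2:3,r3:8,r4:13,r5:5
cycle 6: CDB Mul1=24; issue MUL r1<-Mul1 // r0:24,r1:Mul1,r2:3,r3:8,r4:13,r5:5
cycle 7: issue SUB r2<-Add1 // r0:24,r1:Mul1,r2:Add1,r3:8,r4:13,r5:5
cycle 8: issue ADD r2<-Add2 // r0:24,r1:Mul1,r2:Add2,r3:8,r4:13,r5:5
cycle 9: issue SUB r3<-Add3 // r0:24,r1:Mul1,r2:Add2,r3:Add3,r4:13,r5:5
cycle 10: CDB Add1=-19 // r0:24,r1:Mul1,r2:Add2,r3:Add3,r4:13,r5:5
cycle 11: CDB Mul1=120 // r0:24,r1:120,r2:Add2,r3:Add3,r4:13,r5:5
cycle 12: CDB Mul2=117 // r0:24,r1:120,r2:Add2,r3:Add3,r4:13,r5:5
cycle 13: CDB Add2=-14 // r0:24,r1:120,r2:-14,r3:Add3,r4:13,r5:5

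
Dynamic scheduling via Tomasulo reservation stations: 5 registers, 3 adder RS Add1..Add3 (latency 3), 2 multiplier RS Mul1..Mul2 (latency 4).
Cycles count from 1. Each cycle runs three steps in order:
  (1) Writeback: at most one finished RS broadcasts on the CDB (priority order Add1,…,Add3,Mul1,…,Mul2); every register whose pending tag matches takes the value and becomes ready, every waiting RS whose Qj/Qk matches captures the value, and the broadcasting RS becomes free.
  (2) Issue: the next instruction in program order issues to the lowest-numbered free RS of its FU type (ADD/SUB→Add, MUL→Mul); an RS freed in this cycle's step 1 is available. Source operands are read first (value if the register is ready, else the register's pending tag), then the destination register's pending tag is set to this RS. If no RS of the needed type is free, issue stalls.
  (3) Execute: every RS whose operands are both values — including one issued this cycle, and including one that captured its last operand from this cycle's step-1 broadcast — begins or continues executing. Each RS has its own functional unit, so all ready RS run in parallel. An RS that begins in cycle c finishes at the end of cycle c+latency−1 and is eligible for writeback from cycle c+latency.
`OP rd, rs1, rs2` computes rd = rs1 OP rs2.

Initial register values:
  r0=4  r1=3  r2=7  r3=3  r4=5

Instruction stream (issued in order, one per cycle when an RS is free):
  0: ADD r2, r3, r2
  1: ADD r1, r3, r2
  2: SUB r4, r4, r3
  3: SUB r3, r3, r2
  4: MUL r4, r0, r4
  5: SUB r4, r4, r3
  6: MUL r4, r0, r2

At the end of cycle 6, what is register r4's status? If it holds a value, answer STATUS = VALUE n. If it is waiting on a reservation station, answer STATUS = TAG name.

STATUS = TAG Add3

c1: issue ADD r2<-Add1 | r0:4,r1:3,r2:Add1,r3:3,r4:5
c2: issue ADD r1<-Add2 | r0:4,r1:Add2,r2:Add1,r3:3,r4:5
c3: issue SUB r4<-Add3 | r0:4,r1:Add2,r2:Add1,r3:3,r4:Add3
c4: CDB Add1=10; issue SUB r3<-Add1 | r0:4,r1:Add2,r2:10,r3:Add1,r4:Add3
c5: issue MUL r4<-Mul1 | r0:4,r1:Add2,r2:10,r3:Add1,r4:Mul1
c6: CDB Add3=2; issue SUB r4<-Add3 | r0:4,r1:Add2,r2:10,r3:Add1,r4:Add3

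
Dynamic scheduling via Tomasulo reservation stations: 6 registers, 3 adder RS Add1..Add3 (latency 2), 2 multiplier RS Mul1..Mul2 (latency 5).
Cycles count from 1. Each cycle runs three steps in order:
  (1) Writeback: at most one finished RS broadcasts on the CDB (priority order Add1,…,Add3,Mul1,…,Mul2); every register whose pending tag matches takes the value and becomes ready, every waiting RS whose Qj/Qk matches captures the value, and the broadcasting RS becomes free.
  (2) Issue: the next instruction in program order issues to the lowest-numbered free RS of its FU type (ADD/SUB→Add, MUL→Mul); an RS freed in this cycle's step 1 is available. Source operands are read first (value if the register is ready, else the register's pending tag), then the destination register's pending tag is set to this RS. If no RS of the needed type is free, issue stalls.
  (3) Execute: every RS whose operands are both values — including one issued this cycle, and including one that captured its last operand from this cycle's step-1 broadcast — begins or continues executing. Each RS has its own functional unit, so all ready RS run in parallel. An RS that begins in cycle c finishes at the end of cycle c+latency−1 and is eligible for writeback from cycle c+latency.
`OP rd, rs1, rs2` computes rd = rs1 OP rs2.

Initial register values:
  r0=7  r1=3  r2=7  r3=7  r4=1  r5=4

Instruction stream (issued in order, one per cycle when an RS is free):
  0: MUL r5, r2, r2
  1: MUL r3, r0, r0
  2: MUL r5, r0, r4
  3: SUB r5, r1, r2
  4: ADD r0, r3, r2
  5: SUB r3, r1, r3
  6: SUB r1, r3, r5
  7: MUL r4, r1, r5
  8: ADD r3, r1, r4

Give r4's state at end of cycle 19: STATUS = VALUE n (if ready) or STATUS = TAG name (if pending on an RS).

STATUS = VALUE 168

  c1: issue MUL r5<-Mul1  regs: r0:7,r1:3,r2:7,r3:7,r4:1,r5:Mul1
  c2: issue MUL r3<-Mul2  regs: r0:7,r1:3,r2:7,r3:Mul2,r4:1,r5:Mul1
  c3: stall  regs: r0:7,r1:3,r2:7,r3:Mul2,r4:1,r5:Mul1
  c4: stall  regs: r0:7,r1:3,r2:7,r3:Mul2,r4:1,r5:Mul1
  c5: stall  regs: r0:7,r1:3,r2:7,r3:Mul2,r4:1,r5:Mul1
  c6: CDB Mul1=49; issue MUL r5<-Mul1  regs: r0:7,r1:3,r2:7,r3:Mul2,r4:1,r5:Mul1
  c7: CDB Mul2=49; issue SUB r5<-Add1  regs: r0:7,r1:3,r2:7,r3:49,r4:1,r5:Add1
  c8: issue ADD r0<-Add2  regs: r0:Add2,r1:3,r2:7,r3:49,r4:1,r5:Add1
  c9: CDB Add1=-4; issue SUB r3<-Add1  regs: r0:Add2,r1:3,r2:7,r3:Add1,r4:1,r5:-4
  c10: CDB Add2=56; issue SUB r1<-Add2  regs: r0:56,r1:Add2,r2:7,r3:Add1,r4:1,r5:-4
  c11: CDB Add1=-46; issue MUL r4<-Mul2  regs: r0:56,r1:Add2,r2:7,r3:-46,r4:Mul2,r5:-4
  c12: CDB Mul1=7; issue ADD r3<-Add1  regs: r0:56,r1:Add2,r2:7,r3:Add1,r4:Mul2,r5:-4
  c13: CDB Add2=-42  regs: r0:56,r1:-42,r2:7,r3:Add1,r4:Mul2,r5:-4
  c14: -  regs: r0:56,r1:-42,r2:7,r3:Add1,r4:Mul2,r5:-4
  c15: -  regs: r0:56,r1:-42,r2:7,r3:Add1,r4:Mul2,r5:-4
  c16: -  regs: r0:56,r1:-42,r2:7,r3:Add1,r4:Mul2,r5:-4
  c17: -  regs: r0:56,r1:-42,r2:7,r3:Add1,r4:Mul2,r5:-4
  c18: CDB Mul2=168  regs: r0:56,r1:-42,r2:7,r3:Add1,r4:168,r5:-4
  c19: -  regs: r0:56,r1:-42,r2:7,r3:Add1,r4:168,r5:-4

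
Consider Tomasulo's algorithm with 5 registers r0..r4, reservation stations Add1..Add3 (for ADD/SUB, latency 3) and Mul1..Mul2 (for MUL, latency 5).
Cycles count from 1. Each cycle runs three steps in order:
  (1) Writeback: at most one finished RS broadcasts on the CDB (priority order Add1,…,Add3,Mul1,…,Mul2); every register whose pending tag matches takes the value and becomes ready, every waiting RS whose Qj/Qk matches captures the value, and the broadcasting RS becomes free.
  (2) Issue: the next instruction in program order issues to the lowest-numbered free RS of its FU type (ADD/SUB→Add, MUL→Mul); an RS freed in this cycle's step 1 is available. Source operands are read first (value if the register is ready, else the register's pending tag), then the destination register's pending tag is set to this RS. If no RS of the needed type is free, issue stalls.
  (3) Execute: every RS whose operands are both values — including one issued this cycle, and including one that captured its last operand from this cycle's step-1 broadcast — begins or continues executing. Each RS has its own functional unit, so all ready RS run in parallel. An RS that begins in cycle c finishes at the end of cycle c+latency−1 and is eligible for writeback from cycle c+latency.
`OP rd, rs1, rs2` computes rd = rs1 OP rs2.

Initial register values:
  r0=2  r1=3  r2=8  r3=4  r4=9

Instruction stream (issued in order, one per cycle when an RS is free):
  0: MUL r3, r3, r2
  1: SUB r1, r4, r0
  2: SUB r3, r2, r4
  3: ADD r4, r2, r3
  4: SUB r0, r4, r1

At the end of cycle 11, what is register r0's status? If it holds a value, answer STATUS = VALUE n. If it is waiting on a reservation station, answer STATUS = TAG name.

STATUS = TAG Add1

c1: issue MUL r3<-Mul1 | r0:2,r1:3,r2:8,r3:Mul1,r4:9
c2: issue SUB r1<-Add1 | r0:2,r1:Add1,r2:8,r3:Mul1,r4:9
c3: issue SUB r3<-Add2 | r0:2,r1:Add1,r2:8,r3:Add2,r4:9
c4: issue ADD r4<-Add3 | r0:2,r1:Add1,r2:8,r3:Add2,r4:Add3
c5: CDB Add1=7; issue SUB r0<-Add1 | r0:Add1,r1:7,r2:8,r3:Add2,r4:Add3
c6: CDB Add2=-1 | r0:Add1,r1:7,r2:8,r3:-1,r4:Add3
c7: CDB Mul1=32 | r0:Add1,r1:7,r2:8,r3:-1,r4:Add3
c8: - | r0:Add1,r1:7,r2:8,r3:-1,r4:Add3
c9: CDB Add3=7 | r0:Add1,r1:7,r2:8,r3:-1,r4:7
c10: - | r0:Add1,r1:7,r2:8,r3:-1,r4:7
c11: - | r0:Add1,r1:7,r2:8,r3:-1,r4:7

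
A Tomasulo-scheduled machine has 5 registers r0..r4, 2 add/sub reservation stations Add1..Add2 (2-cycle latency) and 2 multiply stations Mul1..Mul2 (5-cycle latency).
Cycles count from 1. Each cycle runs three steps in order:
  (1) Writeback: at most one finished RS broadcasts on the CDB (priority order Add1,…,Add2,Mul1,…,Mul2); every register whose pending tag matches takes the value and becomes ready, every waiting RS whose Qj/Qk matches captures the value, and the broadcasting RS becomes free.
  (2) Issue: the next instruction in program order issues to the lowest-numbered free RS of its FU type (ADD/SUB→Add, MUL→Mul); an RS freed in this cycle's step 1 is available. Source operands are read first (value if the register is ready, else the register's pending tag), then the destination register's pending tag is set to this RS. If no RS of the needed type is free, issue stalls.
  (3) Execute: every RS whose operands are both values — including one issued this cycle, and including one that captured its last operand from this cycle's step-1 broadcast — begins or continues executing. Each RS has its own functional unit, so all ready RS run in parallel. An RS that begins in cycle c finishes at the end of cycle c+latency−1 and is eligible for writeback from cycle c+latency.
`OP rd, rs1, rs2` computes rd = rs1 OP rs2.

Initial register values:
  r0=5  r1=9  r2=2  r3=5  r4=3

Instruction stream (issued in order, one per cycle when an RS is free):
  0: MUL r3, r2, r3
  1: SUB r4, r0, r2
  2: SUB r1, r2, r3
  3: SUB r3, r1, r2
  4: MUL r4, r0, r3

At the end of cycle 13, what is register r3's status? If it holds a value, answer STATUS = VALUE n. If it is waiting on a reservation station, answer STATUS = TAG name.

STATUS = VALUE -10

cycle 1: issue MUL r3<-Mul1 // r0:5,r1:9,r2:2,r3:Mul1,r4:3
cycle 2: issue SUB r4<-Add1 // r0:5,r1:9,r2:2,r3:Mul1,r4:Add1
cycle 3: issue SUB r1<-Add2 // r0:5,r1:Add2,r2:2,r3:Mul1,r4:Add1
cycle 4: CDB Add1=3; issue SUB r3<-Add1 // r0:5,r1:Add2,r2:2,r3:Add1,r4:3
cycle 5: issue MUL r4<-Mul2 // r0:5,r1:Add2,r2:2,r3:Add1,r4:Mul2
cycle 6: CDB Mul1=10 // r0:5,r1:Add2,r2:2,r3:Add1,r4:Mul2
cycle 7: - // r0:5,r1:Add2,r2:2,r3:Add1,r4:Mul2
cycle 8: CDB Add2=-8 // r0:5,r1:-8,r2:2,r3:Add1,r4:Mul2
cycle 9: - // r0:5,r1:-8,r2:2,r3:Add1,r4:Mul2
cycle 10: CDB Add1=-10 // r0:5,r1:-8,r2:2,r3:-10,r4:Mul2
cycle 11: - // r0:5,r1:-8,r2:2,r3:-10,r4:Mul2
cycle 12: - // r0:5,r1:-8,r2:2,r3:-10,r4:Mul2
cycle 13: - // r0:5,r1:-8,r2:2,r3:-10,r4:Mul2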